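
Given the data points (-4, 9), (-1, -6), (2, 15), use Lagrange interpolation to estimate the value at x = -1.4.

Lagrange interpolation formula:
P(x) = Σ yᵢ × Lᵢ(x)
where Lᵢ(x) = Π_{j≠i} (x - xⱼ)/(xᵢ - xⱼ)

L_0(-1.4) = (-1.4 - (-1))/(-4 - (-1)) × (-1.4 - 2)/(-4 - 2) = 0.075556
L_1(-1.4) = (-1.4 - (-4))/(-1 - (-4)) × (-1.4 - 2)/(-1 - 2) = 0.982222
L_2(-1.4) = (-1.4 - (-4))/(2 - (-4)) × (-1.4 - (-1))/(2 - (-1)) = -0.057778

P(-1.4) = 9×L_0(-1.4) + (-6)×L_1(-1.4) + 15×L_2(-1.4)
P(-1.4) = -6.080000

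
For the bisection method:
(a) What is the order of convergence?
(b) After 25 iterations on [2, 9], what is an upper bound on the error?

(a) Bisection has linear (order 1) convergence; the error is halved each step.

(b) Error bound = (b-a)/2^n = (9 - 2)/2^{25}
    = 7/2^{25}

(a) 1 (linear); (b) error ≤ 2.09e-07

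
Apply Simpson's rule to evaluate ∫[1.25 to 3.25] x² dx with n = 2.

f(x) = x²
a = 1.25, b = 3.25, n = 2
h = (b - a)/n = 1.000000

Simpson's rule: (h/3)[f(x₀) + 4f(x₁) + 2f(x₂) + ... + f(xₙ)]

x_0 = 1.2500, f(x_0) = 1.562500, coefficient = 1
x_1 = 2.2500, f(x_1) = 5.062500, coefficient = 4
x_2 = 3.2500, f(x_2) = 10.562500, coefficient = 1

I ≈ (1.000000/3) × 32.375000 = 10.791667
Exact value: 10.791667
Error: 0.000000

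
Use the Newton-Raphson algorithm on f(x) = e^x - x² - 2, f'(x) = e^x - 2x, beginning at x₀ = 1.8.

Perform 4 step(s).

f(x) = e^x - x² - 2
f'(x) = e^x - 2x
x₀ = 1.8

Newton-Raphson formula: x_{n+1} = x_n - f(x_n)/f'(x_n)

Iteration 1:
  f(1.800000) = 0.809647
  f'(1.800000) = 2.449647
  x_1 = 1.800000 - 0.809647/2.449647 = 1.469484
Iteration 2:
  f(1.469484) = 0.187608
  f'(1.469484) = 1.408024
  x_2 = 1.469484 - 0.187608/1.408024 = 1.336242
Iteration 3:
  f(1.336242) = 0.019175
  f'(1.336242) = 1.132234
  x_3 = 1.336242 - 0.019175/1.132234 = 1.319306
Iteration 4:
  f(1.319306) = 0.000256
  f'(1.319306) = 1.102212
  x_4 = 1.319306 - 0.000256/1.102212 = 1.319074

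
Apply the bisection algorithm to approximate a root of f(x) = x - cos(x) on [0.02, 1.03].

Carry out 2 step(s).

f(x) = x - cos(x)
Initial interval: [0.02, 1.03]

Iteration 1:
  c_1 = (0.020000 + 1.030000)/2 = 0.525000
  f(c_1) = f(0.525000) = -0.340324
  f(a) × f(c) ≥ 0, new interval: [0.525000, 1.030000]
Iteration 2:
  c_2 = (0.525000 + 1.030000)/2 = 0.777500
  f(c_2) = f(0.777500) = 0.064830
  f(a) × f(c) < 0, new interval: [0.525000, 0.777500]

After 2 iteration(s), the approximation is c_2 = 0.777500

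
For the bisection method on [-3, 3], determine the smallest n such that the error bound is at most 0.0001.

We need (b-a)/2^n ≤ 0.0001
(3 - (-3))/2^n ≤ 0.0001
6/2^n ≤ 0.0001
2^n ≥ 60000
n ≥ log₂(60000) = 15.87
n ≥ 16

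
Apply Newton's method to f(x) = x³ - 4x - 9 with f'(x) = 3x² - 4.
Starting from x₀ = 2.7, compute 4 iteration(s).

f(x) = x³ - 4x - 9
f'(x) = 3x² - 4
x₀ = 2.7

Newton-Raphson formula: x_{n+1} = x_n - f(x_n)/f'(x_n)

Iteration 1:
  f(2.700000) = -0.117000
  f'(2.700000) = 17.870000
  x_1 = 2.700000 - (-0.117000)/17.870000 = 2.706547
Iteration 2:
  f(2.706547) = 0.000348
  f'(2.706547) = 17.976195
  x_2 = 2.706547 - 0.000348/17.976195 = 2.706528
Iteration 3:
  f(2.706528) = 0.000000
  f'(2.706528) = 17.975881
  x_3 = 2.706528 - 0.000000/17.975881 = 2.706528
Iteration 4:
  f(2.706528) = 0.000000
  f'(2.706528) = 17.975881
  x_4 = 2.706528 - 0.000000/17.975881 = 2.706528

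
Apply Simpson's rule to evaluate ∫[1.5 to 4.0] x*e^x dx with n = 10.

f(x) = x*e^x
a = 1.5, b = 4.0, n = 10
h = (b - a)/n = 0.250000

Simpson's rule: (h/3)[f(x₀) + 4f(x₁) + 2f(x₂) + ... + f(xₙ)]

x_0 = 1.5000, f(x_0) = 6.722534, coefficient = 1
x_1 = 1.7500, f(x_1) = 10.070555, coefficient = 4
x_2 = 2.0000, f(x_2) = 14.778112, coefficient = 2
x_3 = 2.2500, f(x_3) = 21.347406, coefficient = 4
x_4 = 2.5000, f(x_4) = 30.456235, coefficient = 2
x_5 = 2.7500, f(x_5) = 43.017238, coefficient = 4
x_6 = 3.0000, f(x_6) = 60.256611, coefficient = 2
x_7 = 3.2500, f(x_7) = 83.818605, coefficient = 4
x_8 = 3.5000, f(x_8) = 115.904082, coefficient = 2
x_9 = 3.7500, f(x_9) = 159.454058, coefficient = 4
x_10 = 4.0000, f(x_10) = 218.392600, coefficient = 1

I ≈ (0.250000/3) × 1938.736654 = 161.561388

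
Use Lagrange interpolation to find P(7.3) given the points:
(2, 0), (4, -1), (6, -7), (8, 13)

Lagrange interpolation formula:
P(x) = Σ yᵢ × Lᵢ(x)
where Lᵢ(x) = Π_{j≠i} (x - xⱼ)/(xᵢ - xⱼ)

L_0(7.3) = (7.3 - 4)/(2 - 4) × (7.3 - 6)/(2 - 6) × (7.3 - 8)/(2 - 8) = 0.062563
L_1(7.3) = (7.3 - 2)/(4 - 2) × (7.3 - 6)/(4 - 6) × (7.3 - 8)/(4 - 8) = -0.301438
L_2(7.3) = (7.3 - 2)/(6 - 2) × (7.3 - 4)/(6 - 4) × (7.3 - 8)/(6 - 8) = 0.765188
L_3(7.3) = (7.3 - 2)/(8 - 2) × (7.3 - 4)/(8 - 4) × (7.3 - 6)/(8 - 6) = 0.473687

P(7.3) = 0×L_0(7.3) + (-1)×L_1(7.3) + (-7)×L_2(7.3) + 13×L_3(7.3)
P(7.3) = 1.103062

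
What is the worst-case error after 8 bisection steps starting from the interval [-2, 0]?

Bisection error bound: |error| ≤ (b-a)/2^n
|error| ≤ (0 - (-2))/2^8 = 2/2^8
|error| ≤ 0.0078125000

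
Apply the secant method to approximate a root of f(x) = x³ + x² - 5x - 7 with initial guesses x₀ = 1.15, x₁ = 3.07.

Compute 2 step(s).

f(x) = x³ + x² - 5x - 7
x₀ = 1.15, x₁ = 3.07

Secant formula: x_{n+1} = x_n - f(x_n)(x_n - x_{n-1})/(f(x_n) - f(x_{n-1}))

Iteration 1:
  f(1.150000) = -9.906625
  f(3.070000) = 16.009343
  x_2 = 3.070000 - 16.009343×(3.070000 - 1.150000)/(16.009343 - (-9.906625))
       = 1.883938
Iteration 2:
  f(3.070000) = 16.009343
  f(1.883938) = -6.183950
  x_3 = 1.883938 - (-6.183950)×(1.883938 - 3.070000)/(-6.183950 - 16.009343)
       = 2.214423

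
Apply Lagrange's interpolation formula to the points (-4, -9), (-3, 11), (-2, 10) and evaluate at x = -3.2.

Lagrange interpolation formula:
P(x) = Σ yᵢ × Lᵢ(x)
where Lᵢ(x) = Π_{j≠i} (x - xⱼ)/(xᵢ - xⱼ)

L_0(-3.2) = (-3.2 - (-3))/(-4 - (-3)) × (-3.2 - (-2))/(-4 - (-2)) = 0.120000
L_1(-3.2) = (-3.2 - (-4))/(-3 - (-4)) × (-3.2 - (-2))/(-3 - (-2)) = 0.960000
L_2(-3.2) = (-3.2 - (-4))/(-2 - (-4)) × (-3.2 - (-3))/(-2 - (-3)) = -0.080000

P(-3.2) = (-9)×L_0(-3.2) + 11×L_1(-3.2) + 10×L_2(-3.2)
P(-3.2) = 8.680000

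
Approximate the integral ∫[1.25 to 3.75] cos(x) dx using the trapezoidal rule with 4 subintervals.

f(x) = cos(x)
a = 1.25, b = 3.75, n = 4
h = (b - a)/n = 0.625000

Trapezoidal rule: (h/2)[f(x₀) + 2f(x₁) + 2f(x₂) + ... + f(xₙ)]

x_0 = 1.2500, f(x_0) = 0.315322, coefficient = 1
x_1 = 1.8750, f(x_1) = -0.299534, coefficient = 2
x_2 = 2.5000, f(x_2) = -0.801144, coefficient = 2
x_3 = 3.1250, f(x_3) = -0.999862, coefficient = 2
x_4 = 3.7500, f(x_4) = -0.820559, coefficient = 1

I ≈ (0.625000/2) × -4.706316 = -1.470724
Exact value: -1.520546
Error: 0.049822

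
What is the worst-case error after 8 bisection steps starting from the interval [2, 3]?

Bisection error bound: |error| ≤ (b-a)/2^n
|error| ≤ (3 - 2)/2^8 = 1/2^8
|error| ≤ 0.0039062500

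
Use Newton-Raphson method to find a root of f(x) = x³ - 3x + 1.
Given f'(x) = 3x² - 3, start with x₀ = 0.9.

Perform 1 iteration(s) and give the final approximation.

f(x) = x³ - 3x + 1
f'(x) = 3x² - 3
x₀ = 0.9

Newton-Raphson formula: x_{n+1} = x_n - f(x_n)/f'(x_n)

Iteration 1:
  f(0.900000) = -0.971000
  f'(0.900000) = -0.570000
  x_1 = 0.900000 - (-0.971000)/(-0.570000) = -0.803509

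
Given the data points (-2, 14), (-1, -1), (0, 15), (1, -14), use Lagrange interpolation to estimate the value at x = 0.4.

Lagrange interpolation formula:
P(x) = Σ yᵢ × Lᵢ(x)
where Lᵢ(x) = Π_{j≠i} (x - xⱼ)/(xᵢ - xⱼ)

L_0(0.4) = (0.4 - (-1))/(-2 - (-1)) × (0.4 - 0)/(-2 - 0) × (0.4 - 1)/(-2 - 1) = 0.056000
L_1(0.4) = (0.4 - (-2))/(-1 - (-2)) × (0.4 - 0)/(-1 - 0) × (0.4 - 1)/(-1 - 1) = -0.288000
L_2(0.4) = (0.4 - (-2))/(0 - (-2)) × (0.4 - (-1))/(0 - (-1)) × (0.4 - 1)/(0 - 1) = 1.008000
L_3(0.4) = (0.4 - (-2))/(1 - (-2)) × (0.4 - (-1))/(1 - (-1)) × (0.4 - 0)/(1 - 0) = 0.224000

P(0.4) = 14×L_0(0.4) + (-1)×L_1(0.4) + 15×L_2(0.4) + (-14)×L_3(0.4)
P(0.4) = 13.056000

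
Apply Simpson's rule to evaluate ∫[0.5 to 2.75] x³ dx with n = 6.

f(x) = x³
a = 0.5, b = 2.75, n = 6
h = (b - a)/n = 0.375000

Simpson's rule: (h/3)[f(x₀) + 4f(x₁) + 2f(x₂) + ... + f(xₙ)]

x_0 = 0.5000, f(x_0) = 0.125000, coefficient = 1
x_1 = 0.8750, f(x_1) = 0.669922, coefficient = 4
x_2 = 1.2500, f(x_2) = 1.953125, coefficient = 2
x_3 = 1.6250, f(x_3) = 4.291016, coefficient = 4
x_4 = 2.0000, f(x_4) = 8.000000, coefficient = 2
x_5 = 2.3750, f(x_5) = 13.396484, coefficient = 4
x_6 = 2.7500, f(x_6) = 20.796875, coefficient = 1

I ≈ (0.375000/3) × 114.257812 = 14.282227
Exact value: 14.282227
Error: 0.000000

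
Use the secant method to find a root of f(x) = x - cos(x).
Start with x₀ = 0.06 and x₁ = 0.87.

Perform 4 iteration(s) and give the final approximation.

f(x) = x - cos(x)
x₀ = 0.06, x₁ = 0.87

Secant formula: x_{n+1} = x_n - f(x_n)(x_n - x_{n-1})/(f(x_n) - f(x_{n-1}))

Iteration 1:
  f(0.060000) = -0.938201
  f(0.870000) = 0.225173
  x_2 = 0.870000 - 0.225173×(0.870000 - 0.060000)/(0.225173 - (-0.938201))
       = 0.713223
Iteration 2:
  f(0.870000) = 0.225173
  f(0.713223) = -0.043034
  x_3 = 0.713223 - (-0.043034)×(0.713223 - 0.870000)/(-0.043034 - 0.225173)
       = 0.738378
Iteration 3:
  f(0.713223) = -0.043034
  f(0.738378) = -0.001183
  x_4 = 0.738378 - (-0.001183)×(0.738378 - 0.713223)/(-0.001183 - (-0.043034))
       = 0.739089
Iteration 4:
  f(0.738378) = -0.001183
  f(0.739089) = 0.000007
  x_5 = 0.739089 - 0.000007×(0.739089 - 0.738378)/(0.000007 - (-0.001183))
       = 0.739085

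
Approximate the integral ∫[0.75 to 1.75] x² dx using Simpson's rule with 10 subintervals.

f(x) = x²
a = 0.75, b = 1.75, n = 10
h = (b - a)/n = 0.100000

Simpson's rule: (h/3)[f(x₀) + 4f(x₁) + 2f(x₂) + ... + f(xₙ)]

x_0 = 0.7500, f(x_0) = 0.562500, coefficient = 1
x_1 = 0.8500, f(x_1) = 0.722500, coefficient = 4
x_2 = 0.9500, f(x_2) = 0.902500, coefficient = 2
x_3 = 1.0500, f(x_3) = 1.102500, coefficient = 4
x_4 = 1.1500, f(x_4) = 1.322500, coefficient = 2
x_5 = 1.2500, f(x_5) = 1.562500, coefficient = 4
x_6 = 1.3500, f(x_6) = 1.822500, coefficient = 2
x_7 = 1.4500, f(x_7) = 2.102500, coefficient = 4
x_8 = 1.5500, f(x_8) = 2.402500, coefficient = 2
x_9 = 1.6500, f(x_9) = 2.722500, coefficient = 4
x_10 = 1.7500, f(x_10) = 3.062500, coefficient = 1

I ≈ (0.100000/3) × 49.375000 = 1.645833
Exact value: 1.645833
Error: 0.000000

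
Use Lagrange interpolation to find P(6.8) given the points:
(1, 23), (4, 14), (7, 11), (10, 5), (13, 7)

Lagrange interpolation formula:
P(x) = Σ yᵢ × Lᵢ(x)
where Lᵢ(x) = Π_{j≠i} (x - xⱼ)/(xᵢ - xⱼ)

L_0(6.8) = (6.8 - 4)/(1 - 4) × (6.8 - 7)/(1 - 7) × (6.8 - 10)/(1 - 10) × (6.8 - 13)/(1 - 13) = -0.005715
L_1(6.8) = (6.8 - 1)/(4 - 1) × (6.8 - 7)/(4 - 7) × (6.8 - 10)/(4 - 10) × (6.8 - 13)/(4 - 13) = 0.047355
L_2(6.8) = (6.8 - 1)/(7 - 1) × (6.8 - 4)/(7 - 4) × (6.8 - 10)/(7 - 10) × (6.8 - 13)/(7 - 13) = 0.994449
L_3(6.8) = (6.8 - 1)/(10 - 1) × (6.8 - 4)/(10 - 4) × (6.8 - 7)/(10 - 7) × (6.8 - 13)/(10 - 13) = -0.041435
L_4(6.8) = (6.8 - 1)/(13 - 1) × (6.8 - 4)/(13 - 4) × (6.8 - 7)/(13 - 7) × (6.8 - 10)/(13 - 10) = 0.005347

P(6.8) = 23×L_0(6.8) + 14×L_1(6.8) + 11×L_2(6.8) + 5×L_3(6.8) + 7×L_4(6.8)
P(6.8) = 11.300708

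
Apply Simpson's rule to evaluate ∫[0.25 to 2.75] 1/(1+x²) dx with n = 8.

f(x) = 1/(1+x²)
a = 0.25, b = 2.75, n = 8
h = (b - a)/n = 0.312500

Simpson's rule: (h/3)[f(x₀) + 4f(x₁) + 2f(x₂) + ... + f(xₙ)]

x_0 = 0.2500, f(x_0) = 0.941176, coefficient = 1
x_1 = 0.5625, f(x_1) = 0.759644, coefficient = 4
x_2 = 0.8750, f(x_2) = 0.566372, coefficient = 2
x_3 = 1.1875, f(x_3) = 0.414911, coefficient = 4
x_4 = 1.5000, f(x_4) = 0.307692, coefficient = 2
x_5 = 1.8125, f(x_5) = 0.233364, coefficient = 4
x_6 = 2.1250, f(x_6) = 0.181303, coefficient = 2
x_7 = 2.4375, f(x_7) = 0.144063, coefficient = 4
x_8 = 2.7500, f(x_8) = 0.116788, coefficient = 1

I ≈ (0.312500/3) × 9.376625 = 0.976732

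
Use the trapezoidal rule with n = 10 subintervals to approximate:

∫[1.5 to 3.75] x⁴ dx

f(x) = x⁴
a = 1.5, b = 3.75, n = 10
h = (b - a)/n = 0.225000

Trapezoidal rule: (h/2)[f(x₀) + 2f(x₁) + 2f(x₂) + ... + f(xₙ)]

x_0 = 1.5000, f(x_0) = 5.062500, coefficient = 1
x_1 = 1.7250, f(x_1) = 8.854344, coefficient = 2
x_2 = 1.9500, f(x_2) = 14.459006, coefficient = 2
x_3 = 2.1750, f(x_3) = 22.378813, coefficient = 2
x_4 = 2.4000, f(x_4) = 33.177600, coefficient = 2
x_5 = 2.6250, f(x_5) = 47.480713, coefficient = 2
x_6 = 2.8500, f(x_6) = 65.975006, coefficient = 2
x_7 = 3.0750, f(x_7) = 89.408844, coefficient = 2
x_8 = 3.3000, f(x_8) = 118.592100, coefficient = 2
x_9 = 3.5250, f(x_9) = 154.396157, coefficient = 2
x_10 = 3.7500, f(x_10) = 197.753906, coefficient = 1

I ≈ (0.225000/2) × 1312.261573 = 147.629427
Exact value: 146.796680
Error: 0.832747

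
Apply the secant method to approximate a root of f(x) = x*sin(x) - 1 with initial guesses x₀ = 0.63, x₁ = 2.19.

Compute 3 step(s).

f(x) = x*sin(x) - 1
x₀ = 0.63, x₁ = 2.19

Secant formula: x_{n+1} = x_n - f(x_n)(x_n - x_{n-1})/(f(x_n) - f(x_{n-1}))

Iteration 1:
  f(0.630000) = -0.628839
  f(2.190000) = 0.783407
  x_2 = 2.190000 - 0.783407×(2.190000 - 0.630000)/(0.783407 - (-0.628839))
       = 1.324630
Iteration 2:
  f(2.190000) = 0.783407
  f(1.324630) = 0.284698
  x_3 = 1.324630 - 0.284698×(1.324630 - 2.190000)/(0.284698 - 0.783407)
       = 0.830617
Iteration 3:
  f(1.324630) = 0.284698
  f(0.830617) = -0.386716
  x_4 = 0.830617 - (-0.386716)×(0.830617 - 1.324630)/(-0.386716 - 0.284698)
       = 1.115155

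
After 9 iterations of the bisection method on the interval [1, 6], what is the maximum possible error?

Bisection error bound: |error| ≤ (b-a)/2^n
|error| ≤ (6 - 1)/2^9 = 5/2^9
|error| ≤ 0.0097656250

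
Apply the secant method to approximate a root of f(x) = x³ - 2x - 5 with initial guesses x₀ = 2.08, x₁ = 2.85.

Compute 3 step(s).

f(x) = x³ - 2x - 5
x₀ = 2.08, x₁ = 2.85

Secant formula: x_{n+1} = x_n - f(x_n)(x_n - x_{n-1})/(f(x_n) - f(x_{n-1}))

Iteration 1:
  f(2.080000) = -0.161088
  f(2.850000) = 12.449125
  x_2 = 2.850000 - 12.449125×(2.850000 - 2.080000)/(12.449125 - (-0.161088))
       = 2.089836
Iteration 2:
  f(2.850000) = 12.449125
  f(2.089836) = -0.052489
  x_3 = 2.089836 - (-0.052489)×(2.089836 - 2.850000)/(-0.052489 - 12.449125)
       = 2.093028
Iteration 3:
  f(2.089836) = -0.052489
  f(2.093028) = -0.016991
  x_4 = 2.093028 - (-0.016991)×(2.093028 - 2.089836)/(-0.016991 - (-0.052489))
       = 2.094556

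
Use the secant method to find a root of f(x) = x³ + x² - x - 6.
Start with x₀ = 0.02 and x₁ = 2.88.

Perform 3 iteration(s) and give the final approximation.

f(x) = x³ + x² - x - 6
x₀ = 0.02, x₁ = 2.88

Secant formula: x_{n+1} = x_n - f(x_n)(x_n - x_{n-1})/(f(x_n) - f(x_{n-1}))

Iteration 1:
  f(0.020000) = -6.019592
  f(2.880000) = 23.302272
  x_2 = 2.880000 - 23.302272×(2.880000 - 0.020000)/(23.302272 - (-6.019592))
       = 0.607140
Iteration 2:
  f(2.880000) = 23.302272
  f(0.607140) = -6.014718
  x_3 = 0.607140 - (-6.014718)×(0.607140 - 2.880000)/(-6.014718 - 23.302272)
       = 1.073443
Iteration 3:
  f(0.607140) = -6.014718
  f(1.073443) = -4.684255
  x_4 = 1.073443 - (-4.684255)×(1.073443 - 0.607140)/(-4.684255 - (-6.014718))
       = 2.715191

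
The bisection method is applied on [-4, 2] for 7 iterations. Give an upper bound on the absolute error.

Bisection error bound: |error| ≤ (b-a)/2^n
|error| ≤ (2 - (-4))/2^7 = 6/2^7
|error| ≤ 0.0468750000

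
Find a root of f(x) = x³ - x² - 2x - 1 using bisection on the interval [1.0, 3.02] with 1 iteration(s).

f(x) = x³ - x² - 2x - 1
Initial interval: [1.0, 3.02]

Iteration 1:
  c_1 = (1.000000 + 3.020000)/2 = 2.010000
  f(c_1) = f(2.010000) = -0.939499
  f(a) × f(c) ≥ 0, new interval: [2.010000, 3.020000]

After 1 iteration(s), the approximation is c_1 = 2.010000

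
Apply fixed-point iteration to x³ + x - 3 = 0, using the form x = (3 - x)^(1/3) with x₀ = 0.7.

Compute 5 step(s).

Equation: x³ + x - 3 = 0
Fixed-point form: x = (3 - x)^(1/3)
x₀ = 0.7

x_1 = g(0.700000) = 1.320006
x_2 = g(1.320006) = 1.188783
x_3 = g(1.188783) = 1.218962
x_4 = g(1.218962) = 1.212154
x_5 = g(1.212154) = 1.213696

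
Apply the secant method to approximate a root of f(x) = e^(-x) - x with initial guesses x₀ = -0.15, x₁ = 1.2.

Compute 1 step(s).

f(x) = e^(-x) - x
x₀ = -0.15, x₁ = 1.2

Secant formula: x_{n+1} = x_n - f(x_n)(x_n - x_{n-1})/(f(x_n) - f(x_{n-1}))

Iteration 1:
  f(-0.150000) = 1.311834
  f(1.200000) = -0.898806
  x_2 = 1.200000 - (-0.898806)×(1.200000 - (-0.150000))/(-0.898806 - 1.311834)
       = 0.651115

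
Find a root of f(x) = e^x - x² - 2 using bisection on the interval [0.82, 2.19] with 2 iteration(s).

f(x) = e^x - x² - 2
Initial interval: [0.82, 2.19]

Iteration 1:
  c_1 = (0.820000 + 2.190000)/2 = 1.505000
  f(c_1) = f(1.505000) = 0.239129
  f(a) × f(c) < 0, new interval: [0.820000, 1.505000]
Iteration 2:
  c_2 = (0.820000 + 1.505000)/2 = 1.162500
  f(c_2) = f(1.162500) = -0.153488
  f(a) × f(c) ≥ 0, new interval: [1.162500, 1.505000]

After 2 iteration(s), the approximation is c_2 = 1.162500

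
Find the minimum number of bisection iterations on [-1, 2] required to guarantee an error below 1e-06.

We need (b-a)/2^n ≤ 1e-06
(2 - (-1))/2^n ≤ 1e-06
3/2^n ≤ 1e-06
2^n ≥ 3000000
n ≥ log₂(3000000) = 21.52
n ≥ 22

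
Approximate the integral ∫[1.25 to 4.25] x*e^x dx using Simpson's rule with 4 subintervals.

f(x) = x*e^x
a = 1.25, b = 4.25, n = 4
h = (b - a)/n = 0.750000

Simpson's rule: (h/3)[f(x₀) + 4f(x₁) + 2f(x₂) + ... + f(xₙ)]

x_0 = 1.2500, f(x_0) = 4.362929, coefficient = 1
x_1 = 2.0000, f(x_1) = 14.778112, coefficient = 4
x_2 = 2.7500, f(x_2) = 43.017238, coefficient = 2
x_3 = 3.5000, f(x_3) = 115.904082, coefficient = 4
x_4 = 4.2500, f(x_4) = 297.948002, coefficient = 1

I ≈ (0.750000/3) × 911.074183 = 227.768546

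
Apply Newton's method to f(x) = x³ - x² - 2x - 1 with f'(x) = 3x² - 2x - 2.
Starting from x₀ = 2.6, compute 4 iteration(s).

f(x) = x³ - x² - 2x - 1
f'(x) = 3x² - 2x - 2
x₀ = 2.6

Newton-Raphson formula: x_{n+1} = x_n - f(x_n)/f'(x_n)

Iteration 1:
  f(2.600000) = 4.616000
  f'(2.600000) = 13.080000
  x_1 = 2.600000 - 4.616000/13.080000 = 2.247095
Iteration 2:
  f(2.247095) = 0.802935
  f'(2.247095) = 8.654116
  x_2 = 2.247095 - 0.802935/8.654116 = 2.154314
Iteration 3:
  f(2.154314) = 0.048624
  f'(2.154314) = 7.614580
  x_3 = 2.154314 - 0.048624/7.614580 = 2.147929
Iteration 4:
  f(2.147929) = 0.000222
  f'(2.147929) = 7.544934
  x_4 = 2.147929 - 0.000222/7.544934 = 2.147899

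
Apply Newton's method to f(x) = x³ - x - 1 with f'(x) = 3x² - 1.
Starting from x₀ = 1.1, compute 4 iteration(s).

f(x) = x³ - x - 1
f'(x) = 3x² - 1
x₀ = 1.1

Newton-Raphson formula: x_{n+1} = x_n - f(x_n)/f'(x_n)

Iteration 1:
  f(1.100000) = -0.769000
  f'(1.100000) = 2.630000
  x_1 = 1.100000 - (-0.769000)/2.630000 = 1.392395
Iteration 2:
  f(1.392395) = 0.307132
  f'(1.392395) = 4.816295
  x_2 = 1.392395 - 0.307132/4.816295 = 1.328626
Iteration 3:
  f(1.328626) = 0.016727
  f'(1.328626) = 4.295742
  x_3 = 1.328626 - 0.016727/4.295742 = 1.324732
Iteration 4:
  f(1.324732) = 0.000060
  f'(1.324732) = 4.264746
  x_4 = 1.324732 - 0.000060/4.264746 = 1.324718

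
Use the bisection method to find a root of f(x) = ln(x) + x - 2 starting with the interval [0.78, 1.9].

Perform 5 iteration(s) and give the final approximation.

f(x) = ln(x) + x - 2
Initial interval: [0.78, 1.9]

Iteration 1:
  c_1 = (0.780000 + 1.900000)/2 = 1.340000
  f(c_1) = f(1.340000) = -0.367330
  f(a) × f(c) ≥ 0, new interval: [1.340000, 1.900000]
Iteration 2:
  c_2 = (1.340000 + 1.900000)/2 = 1.620000
  f(c_2) = f(1.620000) = 0.102426
  f(a) × f(c) < 0, new interval: [1.340000, 1.620000]
Iteration 3:
  c_3 = (1.340000 + 1.620000)/2 = 1.480000
  f(c_3) = f(1.480000) = -0.127958
  f(a) × f(c) ≥ 0, new interval: [1.480000, 1.620000]
Iteration 4:
  c_4 = (1.480000 + 1.620000)/2 = 1.550000
  f(c_4) = f(1.550000) = -0.011745
  f(a) × f(c) ≥ 0, new interval: [1.550000, 1.620000]
Iteration 5:
  c_5 = (1.550000 + 1.620000)/2 = 1.585000
  f(c_5) = f(1.585000) = 0.045584
  f(a) × f(c) < 0, new interval: [1.550000, 1.585000]

After 5 iteration(s), the approximation is c_5 = 1.585000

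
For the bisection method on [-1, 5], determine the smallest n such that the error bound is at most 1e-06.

We need (b-a)/2^n ≤ 1e-06
(5 - (-1))/2^n ≤ 1e-06
6/2^n ≤ 1e-06
2^n ≥ 6000000
n ≥ log₂(6000000) = 22.52
n ≥ 23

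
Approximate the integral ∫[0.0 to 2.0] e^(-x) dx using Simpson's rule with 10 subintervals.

f(x) = e^(-x)
a = 0.0, b = 2.0, n = 10
h = (b - a)/n = 0.200000

Simpson's rule: (h/3)[f(x₀) + 4f(x₁) + 2f(x₂) + ... + f(xₙ)]

x_0 = 0.0000, f(x_0) = 1.000000, coefficient = 1
x_1 = 0.2000, f(x_1) = 0.818731, coefficient = 4
x_2 = 0.4000, f(x_2) = 0.670320, coefficient = 2
x_3 = 0.6000, f(x_3) = 0.548812, coefficient = 4
x_4 = 0.8000, f(x_4) = 0.449329, coefficient = 2
x_5 = 1.0000, f(x_5) = 0.367879, coefficient = 4
x_6 = 1.2000, f(x_6) = 0.301194, coefficient = 2
x_7 = 1.4000, f(x_7) = 0.246597, coefficient = 4
x_8 = 1.6000, f(x_8) = 0.201897, coefficient = 2
x_9 = 1.8000, f(x_9) = 0.165299, coefficient = 4
x_10 = 2.0000, f(x_10) = 0.135335, coefficient = 1

I ≈ (0.200000/3) × 12.970085 = 0.864672
Exact value: 0.864665
Error: 0.000008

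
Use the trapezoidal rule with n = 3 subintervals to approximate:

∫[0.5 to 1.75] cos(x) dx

f(x) = cos(x)
a = 0.5, b = 1.75, n = 3
h = (b - a)/n = 0.416667

Trapezoidal rule: (h/2)[f(x₀) + 2f(x₁) + 2f(x₂) + ... + f(xₙ)]

x_0 = 0.5000, f(x_0) = 0.877583, coefficient = 1
x_1 = 0.9167, f(x_1) = 0.608469, coefficient = 2
x_2 = 1.3333, f(x_2) = 0.235238, coefficient = 2
x_3 = 1.7500, f(x_3) = -0.178246, coefficient = 1

I ≈ (0.416667/2) × 2.386749 = 0.497239
Exact value: 0.504560
Error: 0.007321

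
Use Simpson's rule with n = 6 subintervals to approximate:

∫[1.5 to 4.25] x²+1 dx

f(x) = x²+1
a = 1.5, b = 4.25, n = 6
h = (b - a)/n = 0.458333

Simpson's rule: (h/3)[f(x₀) + 4f(x₁) + 2f(x₂) + ... + f(xₙ)]

x_0 = 1.5000, f(x_0) = 3.250000, coefficient = 1
x_1 = 1.9583, f(x_1) = 4.835069, coefficient = 4
x_2 = 2.4167, f(x_2) = 6.840278, coefficient = 2
x_3 = 2.8750, f(x_3) = 9.265625, coefficient = 4
x_4 = 3.3333, f(x_4) = 12.111111, coefficient = 2
x_5 = 3.7917, f(x_5) = 15.376736, coefficient = 4
x_6 = 4.2500, f(x_6) = 19.062500, coefficient = 1

I ≈ (0.458333/3) × 178.125000 = 27.213542
Exact value: 27.213542
Error: 0.000000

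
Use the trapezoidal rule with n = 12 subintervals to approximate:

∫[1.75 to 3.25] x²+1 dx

f(x) = x²+1
a = 1.75, b = 3.25, n = 12
h = (b - a)/n = 0.125000

Trapezoidal rule: (h/2)[f(x₀) + 2f(x₁) + 2f(x₂) + ... + f(xₙ)]

x_0 = 1.7500, f(x_0) = 4.062500, coefficient = 1
x_1 = 1.8750, f(x_1) = 4.515625, coefficient = 2
x_2 = 2.0000, f(x_2) = 5.000000, coefficient = 2
x_3 = 2.1250, f(x_3) = 5.515625, coefficient = 2
x_4 = 2.2500, f(x_4) = 6.062500, coefficient = 2
x_5 = 2.3750, f(x_5) = 6.640625, coefficient = 2
x_6 = 2.5000, f(x_6) = 7.250000, coefficient = 2
x_7 = 2.6250, f(x_7) = 7.890625, coefficient = 2
x_8 = 2.7500, f(x_8) = 8.562500, coefficient = 2
x_9 = 2.8750, f(x_9) = 9.265625, coefficient = 2
x_10 = 3.0000, f(x_10) = 10.000000, coefficient = 2
x_11 = 3.1250, f(x_11) = 10.765625, coefficient = 2
x_12 = 3.2500, f(x_12) = 11.562500, coefficient = 1

I ≈ (0.125000/2) × 178.562500 = 11.160156
Exact value: 11.156250
Error: 0.003906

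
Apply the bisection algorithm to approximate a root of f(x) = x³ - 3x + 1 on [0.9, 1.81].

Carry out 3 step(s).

f(x) = x³ - 3x + 1
Initial interval: [0.9, 1.81]

Iteration 1:
  c_1 = (0.900000 + 1.810000)/2 = 1.355000
  f(c_1) = f(1.355000) = -0.577186
  f(a) × f(c) ≥ 0, new interval: [1.355000, 1.810000]
Iteration 2:
  c_2 = (1.355000 + 1.810000)/2 = 1.582500
  f(c_2) = f(1.582500) = 0.215565
  f(a) × f(c) < 0, new interval: [1.355000, 1.582500]
Iteration 3:
  c_3 = (1.355000 + 1.582500)/2 = 1.468750
  f(c_3) = f(1.468750) = -0.237823
  f(a) × f(c) ≥ 0, new interval: [1.468750, 1.582500]

After 3 iteration(s), the approximation is c_3 = 1.468750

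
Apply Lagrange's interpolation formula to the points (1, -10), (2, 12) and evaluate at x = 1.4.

Lagrange interpolation formula:
P(x) = Σ yᵢ × Lᵢ(x)
where Lᵢ(x) = Π_{j≠i} (x - xⱼ)/(xᵢ - xⱼ)

L_0(1.4) = (1.4 - 2)/(1 - 2) = 0.600000
L_1(1.4) = (1.4 - 1)/(2 - 1) = 0.400000

P(1.4) = (-10)×L_0(1.4) + 12×L_1(1.4)
P(1.4) = -1.200000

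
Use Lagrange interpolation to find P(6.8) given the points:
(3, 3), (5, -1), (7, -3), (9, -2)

Lagrange interpolation formula:
P(x) = Σ yᵢ × Lᵢ(x)
where Lᵢ(x) = Π_{j≠i} (x - xⱼ)/(xᵢ - xⱼ)

L_0(6.8) = (6.8 - 5)/(3 - 5) × (6.8 - 7)/(3 - 7) × (6.8 - 9)/(3 - 9) = -0.016500
L_1(6.8) = (6.8 - 3)/(5 - 3) × (6.8 - 7)/(5 - 7) × (6.8 - 9)/(5 - 9) = 0.104500
L_2(6.8) = (6.8 - 3)/(7 - 3) × (6.8 - 5)/(7 - 5) × (6.8 - 9)/(7 - 9) = 0.940500
L_3(6.8) = (6.8 - 3)/(9 - 3) × (6.8 - 5)/(9 - 5) × (6.8 - 7)/(9 - 7) = -0.028500

P(6.8) = 3×L_0(6.8) + (-1)×L_1(6.8) + (-3)×L_2(6.8) + (-2)×L_3(6.8)
P(6.8) = -2.918500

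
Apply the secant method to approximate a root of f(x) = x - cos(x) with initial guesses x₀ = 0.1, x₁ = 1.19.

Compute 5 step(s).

f(x) = x - cos(x)
x₀ = 0.1, x₁ = 1.19

Secant formula: x_{n+1} = x_n - f(x_n)(x_n - x_{n-1})/(f(x_n) - f(x_{n-1}))

Iteration 1:
  f(0.100000) = -0.895004
  f(1.190000) = 0.818340
  x_2 = 1.190000 - 0.818340×(1.190000 - 0.100000)/(0.818340 - (-0.895004))
       = 0.669386
Iteration 2:
  f(1.190000) = 0.818340
  f(0.669386) = -0.114817
  x_3 = 0.669386 - (-0.114817)×(0.669386 - 1.190000)/(-0.114817 - 0.818340)
       = 0.733443
Iteration 3:
  f(0.669386) = -0.114817
  f(0.733443) = -0.009431
  x_4 = 0.733443 - (-0.009431)×(0.733443 - 0.669386)/(-0.009431 - (-0.114817))
       = 0.739175
Iteration 4:
  f(0.733443) = -0.009431
  f(0.739175) = 0.000151
  x_5 = 0.739175 - 0.000151×(0.739175 - 0.733443)/(0.000151 - (-0.009431))
       = 0.739085
Iteration 5:
  f(0.739175) = 0.000151
  f(0.739085) = 0.000000
  x_6 = 0.739085 - 0.000000×(0.739085 - 0.739175)/(0.000000 - 0.000151)
       = 0.739085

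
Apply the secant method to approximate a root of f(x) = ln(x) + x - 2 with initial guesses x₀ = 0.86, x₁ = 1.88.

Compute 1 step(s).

f(x) = ln(x) + x - 2
x₀ = 0.86, x₁ = 1.88

Secant formula: x_{n+1} = x_n - f(x_n)(x_n - x_{n-1})/(f(x_n) - f(x_{n-1}))

Iteration 1:
  f(0.860000) = -1.290823
  f(1.880000) = 0.511272
  x_2 = 1.880000 - 0.511272×(1.880000 - 0.860000)/(0.511272 - (-1.290823))
       = 1.590616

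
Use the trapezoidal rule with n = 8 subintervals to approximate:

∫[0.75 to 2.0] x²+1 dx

f(x) = x²+1
a = 0.75, b = 2.0, n = 8
h = (b - a)/n = 0.156250

Trapezoidal rule: (h/2)[f(x₀) + 2f(x₁) + 2f(x₂) + ... + f(xₙ)]

x_0 = 0.7500, f(x_0) = 1.562500, coefficient = 1
x_1 = 0.9062, f(x_1) = 1.821289, coefficient = 2
x_2 = 1.0625, f(x_2) = 2.128906, coefficient = 2
x_3 = 1.2188, f(x_3) = 2.485352, coefficient = 2
x_4 = 1.3750, f(x_4) = 2.890625, coefficient = 2
x_5 = 1.5312, f(x_5) = 3.344727, coefficient = 2
x_6 = 1.6875, f(x_6) = 3.847656, coefficient = 2
x_7 = 1.8438, f(x_7) = 4.399414, coefficient = 2
x_8 = 2.0000, f(x_8) = 5.000000, coefficient = 1

I ≈ (0.156250/2) × 48.398438 = 3.781128
Exact value: 3.776042
Error: 0.005086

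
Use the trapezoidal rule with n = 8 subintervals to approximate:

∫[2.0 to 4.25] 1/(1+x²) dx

f(x) = 1/(1+x²)
a = 2.0, b = 4.25, n = 8
h = (b - a)/n = 0.281250

Trapezoidal rule: (h/2)[f(x₀) + 2f(x₁) + 2f(x₂) + ... + f(xₙ)]

x_0 = 2.0000, f(x_0) = 0.200000, coefficient = 1
x_1 = 2.2812, f(x_1) = 0.161184, coefficient = 2
x_2 = 2.5625, f(x_2) = 0.132163, coefficient = 2
x_3 = 2.8438, f(x_3) = 0.110048, coefficient = 2
x_4 = 3.1250, f(x_4) = 0.092888, coefficient = 2
x_5 = 3.4062, f(x_5) = 0.079349, coefficient = 2
x_6 = 3.6875, f(x_6) = 0.068504, coefficient = 2
x_7 = 3.9688, f(x_7) = 0.059698, coefficient = 2
x_8 = 4.2500, f(x_8) = 0.052459, coefficient = 1

I ≈ (0.281250/2) × 1.660128 = 0.233456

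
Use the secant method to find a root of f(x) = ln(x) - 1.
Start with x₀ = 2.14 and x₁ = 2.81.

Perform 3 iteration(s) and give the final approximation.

f(x) = ln(x) - 1
x₀ = 2.14, x₁ = 2.81

Secant formula: x_{n+1} = x_n - f(x_n)(x_n - x_{n-1})/(f(x_n) - f(x_{n-1}))

Iteration 1:
  f(2.140000) = -0.239194
  f(2.810000) = 0.033184
  x_2 = 2.810000 - 0.033184×(2.810000 - 2.140000)/(0.033184 - (-0.239194))
       = 2.728372
Iteration 2:
  f(2.810000) = 0.033184
  f(2.728372) = 0.003705
  x_3 = 2.728372 - 0.003705×(2.728372 - 2.810000)/(0.003705 - 0.033184)
       = 2.718113
Iteration 3:
  f(2.728372) = 0.003705
  f(2.718113) = -0.000062
  x_4 = 2.718113 - (-0.000062)×(2.718113 - 2.728372)/(-0.000062 - 0.003705)
       = 2.718282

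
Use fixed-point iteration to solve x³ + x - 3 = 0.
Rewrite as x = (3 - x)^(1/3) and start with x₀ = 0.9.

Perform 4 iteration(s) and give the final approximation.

Equation: x³ + x - 3 = 0
Fixed-point form: x = (3 - x)^(1/3)
x₀ = 0.9

x_1 = g(0.900000) = 1.280579
x_2 = g(1.280579) = 1.198011
x_3 = g(1.198011) = 1.216888
x_4 = g(1.216888) = 1.212624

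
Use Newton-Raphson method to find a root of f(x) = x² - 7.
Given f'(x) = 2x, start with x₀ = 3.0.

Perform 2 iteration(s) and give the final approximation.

f(x) = x² - 7
f'(x) = 2x
x₀ = 3.0

Newton-Raphson formula: x_{n+1} = x_n - f(x_n)/f'(x_n)

Iteration 1:
  f(3.000000) = 2.000000
  f'(3.000000) = 6.000000
  x_1 = 3.000000 - 2.000000/6.000000 = 2.666667
Iteration 2:
  f(2.666667) = 0.111111
  f'(2.666667) = 5.333333
  x_2 = 2.666667 - 0.111111/5.333333 = 2.645833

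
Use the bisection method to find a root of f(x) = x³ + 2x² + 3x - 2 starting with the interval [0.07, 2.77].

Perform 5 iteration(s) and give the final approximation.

f(x) = x³ + 2x² + 3x - 2
Initial interval: [0.07, 2.77]

Iteration 1:
  c_1 = (0.070000 + 2.770000)/2 = 1.420000
  f(c_1) = f(1.420000) = 9.156088
  f(a) × f(c) < 0, new interval: [0.070000, 1.420000]
Iteration 2:
  c_2 = (0.070000 + 1.420000)/2 = 0.745000
  f(c_2) = f(0.745000) = 1.758544
  f(a) × f(c) < 0, new interval: [0.070000, 0.745000]
Iteration 3:
  c_3 = (0.070000 + 0.745000)/2 = 0.407500
  f(c_3) = f(0.407500) = -0.377720
  f(a) × f(c) ≥ 0, new interval: [0.407500, 0.745000]
Iteration 4:
  c_4 = (0.407500 + 0.745000)/2 = 0.576250
  f(c_4) = f(0.576250) = 0.584230
  f(a) × f(c) < 0, new interval: [0.407500, 0.576250]
Iteration 5:
  c_5 = (0.407500 + 0.576250)/2 = 0.491875
  f(c_5) = f(0.491875) = 0.078512
  f(a) × f(c) < 0, new interval: [0.407500, 0.491875]

After 5 iteration(s), the approximation is c_5 = 0.491875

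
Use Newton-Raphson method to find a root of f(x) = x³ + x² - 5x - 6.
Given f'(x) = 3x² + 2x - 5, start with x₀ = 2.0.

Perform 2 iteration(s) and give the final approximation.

f(x) = x³ + x² - 5x - 6
f'(x) = 3x² + 2x - 5
x₀ = 2.0

Newton-Raphson formula: x_{n+1} = x_n - f(x_n)/f'(x_n)

Iteration 1:
  f(2.000000) = -4.000000
  f'(2.000000) = 11.000000
  x_1 = 2.000000 - (-4.000000)/11.000000 = 2.363636
Iteration 2:
  f(2.363636) = 0.973704
  f'(2.363636) = 16.487603
  x_2 = 2.363636 - 0.973704/16.487603 = 2.304580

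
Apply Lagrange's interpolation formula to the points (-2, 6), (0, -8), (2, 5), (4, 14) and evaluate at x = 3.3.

Lagrange interpolation formula:
P(x) = Σ yᵢ × Lᵢ(x)
where Lᵢ(x) = Π_{j≠i} (x - xⱼ)/(xᵢ - xⱼ)

L_0(3.3) = (3.3 - 0)/(-2 - 0) × (3.3 - 2)/(-2 - 2) × (3.3 - 4)/(-2 - 4) = 0.062563
L_1(3.3) = (3.3 - (-2))/(0 - (-2)) × (3.3 - 2)/(0 - 2) × (3.3 - 4)/(0 - 4) = -0.301438
L_2(3.3) = (3.3 - (-2))/(2 - (-2)) × (3.3 - 0)/(2 - 0) × (3.3 - 4)/(2 - 4) = 0.765188
L_3(3.3) = (3.3 - (-2))/(4 - (-2)) × (3.3 - 0)/(4 - 0) × (3.3 - 2)/(4 - 2) = 0.473687

P(3.3) = 6×L_0(3.3) + (-8)×L_1(3.3) + 5×L_2(3.3) + 14×L_3(3.3)
P(3.3) = 13.244437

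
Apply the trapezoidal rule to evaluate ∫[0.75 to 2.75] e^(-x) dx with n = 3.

f(x) = e^(-x)
a = 0.75, b = 2.75, n = 3
h = (b - a)/n = 0.666667

Trapezoidal rule: (h/2)[f(x₀) + 2f(x₁) + 2f(x₂) + ... + f(xₙ)]

x_0 = 0.7500, f(x_0) = 0.472367, coefficient = 1
x_1 = 1.4167, f(x_1) = 0.242521, coefficient = 2
x_2 = 2.0833, f(x_2) = 0.124514, coefficient = 2
x_3 = 2.7500, f(x_3) = 0.063928, coefficient = 1

I ≈ (0.666667/2) × 1.270366 = 0.423455
Exact value: 0.408439
Error: 0.015016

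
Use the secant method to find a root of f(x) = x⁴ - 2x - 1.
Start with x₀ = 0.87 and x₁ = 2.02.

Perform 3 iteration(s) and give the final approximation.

f(x) = x⁴ - 2x - 1
x₀ = 0.87, x₁ = 2.02

Secant formula: x_{n+1} = x_n - f(x_n)(x_n - x_{n-1})/(f(x_n) - f(x_{n-1}))

Iteration 1:
  f(0.870000) = -2.167102
  f(2.020000) = 11.609664
  x_2 = 2.020000 - 11.609664×(2.020000 - 0.870000)/(11.609664 - (-2.167102))
       = 1.050896
Iteration 2:
  f(2.020000) = 11.609664
  f(1.050896) = -1.882130
  x_3 = 1.050896 - (-1.882130)×(1.050896 - 2.020000)/(-1.882130 - 11.609664)
       = 1.186088
Iteration 3:
  f(1.050896) = -1.882130
  f(1.186088) = -1.393076
  x_4 = 1.186088 - (-1.393076)×(1.186088 - 1.050896)/(-1.393076 - (-1.882130))
       = 1.571183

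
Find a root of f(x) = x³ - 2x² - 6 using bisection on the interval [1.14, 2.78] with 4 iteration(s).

f(x) = x³ - 2x² - 6
Initial interval: [1.14, 2.78]

Iteration 1:
  c_1 = (1.140000 + 2.780000)/2 = 1.960000
  f(c_1) = f(1.960000) = -6.153664
  f(a) × f(c) ≥ 0, new interval: [1.960000, 2.780000]
Iteration 2:
  c_2 = (1.960000 + 2.780000)/2 = 2.370000
  f(c_2) = f(2.370000) = -3.921747
  f(a) × f(c) ≥ 0, new interval: [2.370000, 2.780000]
Iteration 3:
  c_3 = (2.370000 + 2.780000)/2 = 2.575000
  f(c_3) = f(2.575000) = -2.187391
  f(a) × f(c) ≥ 0, new interval: [2.575000, 2.780000]
Iteration 4:
  c_4 = (2.575000 + 2.780000)/2 = 2.677500
  f(c_4) = f(2.677500) = -1.142998
  f(a) × f(c) ≥ 0, new interval: [2.677500, 2.780000]

After 4 iteration(s), the approximation is c_4 = 2.677500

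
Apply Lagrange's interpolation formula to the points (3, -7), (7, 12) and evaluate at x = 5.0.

Lagrange interpolation formula:
P(x) = Σ yᵢ × Lᵢ(x)
where Lᵢ(x) = Π_{j≠i} (x - xⱼ)/(xᵢ - xⱼ)

L_0(5.0) = (5.0 - 7)/(3 - 7) = 0.500000
L_1(5.0) = (5.0 - 3)/(7 - 3) = 0.500000

P(5.0) = (-7)×L_0(5.0) + 12×L_1(5.0)
P(5.0) = 2.500000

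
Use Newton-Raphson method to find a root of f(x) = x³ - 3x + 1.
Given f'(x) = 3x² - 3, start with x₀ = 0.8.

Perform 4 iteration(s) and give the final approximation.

f(x) = x³ - 3x + 1
f'(x) = 3x² - 3
x₀ = 0.8

Newton-Raphson formula: x_{n+1} = x_n - f(x_n)/f'(x_n)

Iteration 1:
  f(0.800000) = -0.888000
  f'(0.800000) = -1.080000
  x_1 = 0.800000 - (-0.888000)/(-1.080000) = -0.022222
Iteration 2:
  f(-0.022222) = 1.066656
  f'(-0.022222) = -2.998519
  x_2 = -0.022222 - 1.066656/(-2.998519) = 0.333505
Iteration 3:
  f(0.333505) = 0.036578
  f'(0.333505) = -2.666323
  x_3 = 0.333505 - 0.036578/(-2.666323) = 0.347224
Iteration 4:
  f(0.347224) = 0.000191
  f'(0.347224) = -2.638306
  x_4 = 0.347224 - 0.000191/(-2.638306) = 0.347296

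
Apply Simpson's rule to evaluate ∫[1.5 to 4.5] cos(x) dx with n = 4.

f(x) = cos(x)
a = 1.5, b = 4.5, n = 4
h = (b - a)/n = 0.750000

Simpson's rule: (h/3)[f(x₀) + 4f(x₁) + 2f(x₂) + ... + f(xₙ)]

x_0 = 1.5000, f(x_0) = 0.070737, coefficient = 1
x_1 = 2.2500, f(x_1) = -0.628174, coefficient = 4
x_2 = 3.0000, f(x_2) = -0.989992, coefficient = 2
x_3 = 3.7500, f(x_3) = -0.820559, coefficient = 4
x_4 = 4.5000, f(x_4) = -0.210796, coefficient = 1

I ≈ (0.750000/3) × -7.914976 = -1.978744
Exact value: -1.975025
Error: 0.003719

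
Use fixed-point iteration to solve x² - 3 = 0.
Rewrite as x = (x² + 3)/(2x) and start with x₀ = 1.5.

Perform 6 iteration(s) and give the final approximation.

Equation: x² - 3 = 0
Fixed-point form: x = (x² + 3)/(2x)
x₀ = 1.5

x_1 = g(1.500000) = 1.750000
x_2 = g(1.750000) = 1.732143
x_3 = g(1.732143) = 1.732051
x_4 = g(1.732051) = 1.732051
x_5 = g(1.732051) = 1.732051
x_6 = g(1.732051) = 1.732051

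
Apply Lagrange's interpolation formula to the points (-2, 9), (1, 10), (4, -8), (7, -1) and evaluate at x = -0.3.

Lagrange interpolation formula:
P(x) = Σ yᵢ × Lᵢ(x)
where Lᵢ(x) = Π_{j≠i} (x - xⱼ)/(xᵢ - xⱼ)

L_0(-0.3) = (-0.3 - 1)/(-2 - 1) × (-0.3 - 4)/(-2 - 4) × (-0.3 - 7)/(-2 - 7) = 0.251895
L_1(-0.3) = (-0.3 - (-2))/(1 - (-2)) × (-0.3 - 4)/(1 - 4) × (-0.3 - 7)/(1 - 7) = 0.988204
L_2(-0.3) = (-0.3 - (-2))/(4 - (-2)) × (-0.3 - 1)/(4 - 1) × (-0.3 - 7)/(4 - 7) = -0.298759
L_3(-0.3) = (-0.3 - (-2))/(7 - (-2)) × (-0.3 - 1)/(7 - 1) × (-0.3 - 4)/(7 - 4) = 0.058660

P(-0.3) = 9×L_0(-0.3) + 10×L_1(-0.3) + (-8)×L_2(-0.3) + (-1)×L_3(-0.3)
P(-0.3) = 14.480506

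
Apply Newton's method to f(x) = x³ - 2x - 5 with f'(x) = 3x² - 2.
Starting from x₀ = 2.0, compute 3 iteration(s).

f(x) = x³ - 2x - 5
f'(x) = 3x² - 2
x₀ = 2.0

Newton-Raphson formula: x_{n+1} = x_n - f(x_n)/f'(x_n)

Iteration 1:
  f(2.000000) = -1.000000
  f'(2.000000) = 10.000000
  x_1 = 2.000000 - (-1.000000)/10.000000 = 2.100000
Iteration 2:
  f(2.100000) = 0.061000
  f'(2.100000) = 11.230000
  x_2 = 2.100000 - 0.061000/11.230000 = 2.094568
Iteration 3:
  f(2.094568) = 0.000186
  f'(2.094568) = 11.161647
  x_3 = 2.094568 - 0.000186/11.161647 = 2.094551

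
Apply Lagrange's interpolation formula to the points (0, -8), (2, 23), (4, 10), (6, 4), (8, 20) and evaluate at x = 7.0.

Lagrange interpolation formula:
P(x) = Σ yᵢ × Lᵢ(x)
where Lᵢ(x) = Π_{j≠i} (x - xⱼ)/(xᵢ - xⱼ)

L_0(7.0) = (7.0 - 2)/(0 - 2) × (7.0 - 4)/(0 - 4) × (7.0 - 6)/(0 - 6) × (7.0 - 8)/(0 - 8) = -0.039062
L_1(7.0) = (7.0 - 0)/(2 - 0) × (7.0 - 4)/(2 - 4) × (7.0 - 6)/(2 - 6) × (7.0 - 8)/(2 - 8) = 0.218750
L_2(7.0) = (7.0 - 0)/(4 - 0) × (7.0 - 2)/(4 - 2) × (7.0 - 6)/(4 - 6) × (7.0 - 8)/(4 - 8) = -0.546875
L_3(7.0) = (7.0 - 0)/(6 - 0) × (7.0 - 2)/(6 - 2) × (7.0 - 4)/(6 - 4) × (7.0 - 8)/(6 - 8) = 1.093750
L_4(7.0) = (7.0 - 0)/(8 - 0) × (7.0 - 2)/(8 - 2) × (7.0 - 4)/(8 - 4) × (7.0 - 6)/(8 - 6) = 0.273438

P(7.0) = (-8)×L_0(7.0) + 23×L_1(7.0) + 10×L_2(7.0) + 4×L_3(7.0) + 20×L_4(7.0)
P(7.0) = 9.718750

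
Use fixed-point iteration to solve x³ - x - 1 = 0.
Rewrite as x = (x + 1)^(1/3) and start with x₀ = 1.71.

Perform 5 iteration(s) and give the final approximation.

Equation: x³ - x - 1 = 0
Fixed-point form: x = (x + 1)^(1/3)
x₀ = 1.71

x_1 = g(1.710000) = 1.394194
x_2 = g(1.394194) = 1.337785
x_3 = g(1.337785) = 1.327195
x_4 = g(1.327195) = 1.325188
x_5 = g(1.325188) = 1.324807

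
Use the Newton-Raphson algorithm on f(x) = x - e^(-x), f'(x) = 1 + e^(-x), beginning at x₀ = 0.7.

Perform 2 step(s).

f(x) = x - e^(-x)
f'(x) = 1 + e^(-x)
x₀ = 0.7

Newton-Raphson formula: x_{n+1} = x_n - f(x_n)/f'(x_n)

Iteration 1:
  f(0.700000) = 0.203415
  f'(0.700000) = 1.496585
  x_1 = 0.700000 - 0.203415/1.496585 = 0.564081
Iteration 2:
  f(0.564081) = -0.004802
  f'(0.564081) = 1.568883
  x_2 = 0.564081 - (-0.004802)/1.568883 = 0.567142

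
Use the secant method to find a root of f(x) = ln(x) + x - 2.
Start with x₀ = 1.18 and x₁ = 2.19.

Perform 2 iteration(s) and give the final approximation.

f(x) = ln(x) + x - 2
x₀ = 1.18, x₁ = 2.19

Secant formula: x_{n+1} = x_n - f(x_n)(x_n - x_{n-1})/(f(x_n) - f(x_{n-1}))

Iteration 1:
  f(1.180000) = -0.654486
  f(2.190000) = 0.973902
  x_2 = 2.190000 - 0.973902×(2.190000 - 1.180000)/(0.973902 - (-0.654486))
       = 1.585942
Iteration 2:
  f(2.190000) = 0.973902
  f(1.585942) = 0.047120
  x_3 = 1.585942 - 0.047120×(1.585942 - 2.190000)/(0.047120 - 0.973902)
       = 1.555230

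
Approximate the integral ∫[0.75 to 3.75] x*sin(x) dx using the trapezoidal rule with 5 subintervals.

f(x) = x*sin(x)
a = 0.75, b = 3.75, n = 5
h = (b - a)/n = 0.600000

Trapezoidal rule: (h/2)[f(x₀) + 2f(x₁) + 2f(x₂) + ... + f(xₙ)]

x_0 = 0.7500, f(x_0) = 0.511229, coefficient = 1
x_1 = 1.3500, f(x_1) = 1.317227, coefficient = 2
x_2 = 1.9500, f(x_2) = 1.811471, coefficient = 2
x_3 = 2.5500, f(x_3) = 1.422093, coefficient = 2
x_4 = 3.1500, f(x_4) = -0.026483, coefficient = 2
x_5 = 3.7500, f(x_5) = -2.143355, coefficient = 1

I ≈ (0.600000/2) × 7.416491 = 2.224947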